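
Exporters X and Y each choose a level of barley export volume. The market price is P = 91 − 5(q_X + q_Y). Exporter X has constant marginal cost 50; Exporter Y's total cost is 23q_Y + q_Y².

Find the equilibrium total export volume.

6.6

Exporter X's profit: π = q_X(91 − 5(q_X + q_Y)) − 50q_X.
∂π/∂q_X = 41 − 10q_X − 5q_Y = 0, so q_X = 4.1 − 0.5q_Y.
For Y: ∂π/∂q_Y = 68 − 12q_Y − 5q_X = 0 ⇒ q_Y = 17/3 − (5/12)q_X.
Substituting the second reaction function into the first: q_X = 4.1 − 0.5(17/3 − (5/12)q_X), which gives (19/24)q_X = 19/15 ⇒ q_X = 1.6.
Then q_Y = 17/3 − (5/12)·1.6 = 5.
Total export volume: 1.6 + 5 = 6.6.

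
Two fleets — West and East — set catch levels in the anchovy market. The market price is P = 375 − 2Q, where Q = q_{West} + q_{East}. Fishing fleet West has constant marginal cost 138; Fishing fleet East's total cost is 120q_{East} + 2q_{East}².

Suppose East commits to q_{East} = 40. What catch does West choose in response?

39.25

Fishing fleet West's profit: π = q_{West}(375 − 2(q_{West} + q_{East})) − 138q_{West}.
∂π/∂q_{West} = 237 − 4q_{West} − 2q_{East} = 0, so q_{West} = 59.25 − 0.5q_{East}.
At q_{East} = 40: q_{West} = 59.25 − 0.5·40 = 39.25.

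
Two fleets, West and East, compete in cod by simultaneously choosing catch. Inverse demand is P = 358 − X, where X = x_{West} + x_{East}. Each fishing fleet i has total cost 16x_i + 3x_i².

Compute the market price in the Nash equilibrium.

Fishing fleet West's profit: π = x_{West}(358 − (x_{West} + x_{East})) − 16x_{West} − 3x_{West}².
∂π/∂x_{West} = 342 − 8x_{West} − x_{East} = 0, so x_{West} = 42.75 − 0.125x_{East}.
Setting x_{West} = x_{East} in the reaction function: x_{West} = 42.75 − 0.125x_{West}, so x_{West} = 42.75 / 1.125 = 38.
Equilibrium price: P = 358 − 76 = 282.

282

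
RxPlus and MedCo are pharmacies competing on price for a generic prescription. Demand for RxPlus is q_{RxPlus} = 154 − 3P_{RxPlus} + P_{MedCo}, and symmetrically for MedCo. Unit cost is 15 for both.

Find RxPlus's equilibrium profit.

RxPlus's profit: π = (P_{RxPlus} − 15)(154 − 3P_{RxPlus} + P_{MedCo}).
∂π/∂P_{RxPlus} = 199 − 6P_{RxPlus} + P_{MedCo} = 0 ⇒ P_{RxPlus} = 199/6 + (1/6)P_{MedCo}.
Setting P_{RxPlus} = P_{MedCo} in the reaction function: P_{RxPlus} = 199/6 + (1/6)P_{RxPlus}, so P_{RxPlus} = (199/6) / (5/6) = 39.8.
q_{RxPlus} = 154 − 3·39.8 + 39.8 = 74.4.
Profit = (39.8 − 15)·74.4 = 1845.12.

1845.12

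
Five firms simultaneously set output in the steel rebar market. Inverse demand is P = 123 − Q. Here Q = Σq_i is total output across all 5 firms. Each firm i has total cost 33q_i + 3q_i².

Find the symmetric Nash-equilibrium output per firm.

7.5

A representative firm's profit is π_i = q_i(123 − Q) − 33q_i − 3q_i², with Q = q_i + Σ_{j≠i} q_j.
First-order condition: 90 − 8q_i − Σ_{j≠i} q_j = 0.
In a symmetric equilibrium every firm chooses the same q, so Σ_{j≠i} q_j = 4q. The condition becomes 90 − 12q = 0, giving q = 90/12 = 7.5.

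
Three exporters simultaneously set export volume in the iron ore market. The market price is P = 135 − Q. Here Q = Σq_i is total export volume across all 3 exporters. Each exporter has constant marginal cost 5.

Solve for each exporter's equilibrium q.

A representative exporter's profit is π_i = q_i(135 − Q) − 5q_i, with Q = q_i + Σ_{j≠i} q_j.
First-order condition: 130 − 2q_i − Σ_{j≠i} q_j = 0.
In a symmetric equilibrium every exporter chooses the same q, so Σ_{j≠i} q_j = 2q. The condition becomes 130 − 4q = 0, giving q = 130/4 = 32.5.

32.5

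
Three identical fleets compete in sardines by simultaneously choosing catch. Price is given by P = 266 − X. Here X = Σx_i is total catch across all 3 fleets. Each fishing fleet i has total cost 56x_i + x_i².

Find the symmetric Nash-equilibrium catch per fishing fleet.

35

A representative fishing fleet's profit is π_i = x_i(266 − X) − 56x_i − x_i², with X = x_i + Σ_{j≠i} x_j.
First-order condition: 210 − 4x_i − Σ_{j≠i} x_j = 0.
With identical fishing fleets, set every x_j = x: then 210 − 4x − 2x = 0, i.e. x = 210/6 = 35.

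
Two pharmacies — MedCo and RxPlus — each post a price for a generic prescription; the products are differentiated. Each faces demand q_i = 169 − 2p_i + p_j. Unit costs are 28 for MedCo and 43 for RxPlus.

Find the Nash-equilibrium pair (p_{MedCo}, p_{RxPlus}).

77, 83

MedCo's profit: π = (p_{MedCo} − 28)(169 − 2p_{MedCo} + p_{RxPlus}).
∂π/∂p_{MedCo} = 225 − 4p_{MedCo} + p_{RxPlus} = 0 ⇒ p_{MedCo} = 56.25 + 0.25p_{RxPlus}.
Similarly p_{RxPlus} = 63.75 + 0.25p_{MedCo}.
Plugging p_{RxPlus} into MedCo's best response: p_{MedCo} = 56.25 + 0.25(63.75 + 0.25p_{MedCo}) ⇒ 0.9375p_{MedCo} = 72.1875, so p_{MedCo} = 77.
Then p_{RxPlus} = 63.75 + 0.25·77 = 83.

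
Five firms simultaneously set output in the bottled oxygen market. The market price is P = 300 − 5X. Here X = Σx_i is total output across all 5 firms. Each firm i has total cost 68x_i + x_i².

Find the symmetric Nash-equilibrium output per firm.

A representative firm's profit is π_i = x_i(300 − 5X) − 68x_i − x_i², with X = x_i + Σ_{j≠i} x_j.
First-order condition: 232 − 12x_i − 5Σ_{j≠i} x_j = 0.
In a symmetric equilibrium every firm chooses the same x, so Σ_{j≠i} x_j = 4x. The condition becomes 232 − 32x = 0, giving x = 232/32 = 7.25.

7.25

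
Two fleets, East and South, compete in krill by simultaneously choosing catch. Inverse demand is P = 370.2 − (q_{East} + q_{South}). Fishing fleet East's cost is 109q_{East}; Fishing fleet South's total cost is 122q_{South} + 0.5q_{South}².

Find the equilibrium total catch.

154.12

Fishing fleet East's profit: π = q_{East}(370.2 − (q_{East} + q_{South})) − 109q_{East}.
∂π/∂q_{East} = 261.2 − 2q_{East} − q_{South} = 0, so q_{East} = 130.6 − 0.5q_{South}.
For South: ∂π/∂q_{South} = 248.2 − 3q_{South} − q_{East} = 0 ⇒ q_{South} = 1241/15 − (1/3)q_{East}.
Plugging q_{South} into East's best response: q_{East} = 130.6 − 0.5(1241/15 − (1/3)q_{East}) ⇒ (5/6)q_{East} = 2677/30, so q_{East} = 107.08.
Then q_{South} = 1241/15 − (1/3)·107.08 = 47.04.
Total catch: 107.08 + 47.04 = 154.12.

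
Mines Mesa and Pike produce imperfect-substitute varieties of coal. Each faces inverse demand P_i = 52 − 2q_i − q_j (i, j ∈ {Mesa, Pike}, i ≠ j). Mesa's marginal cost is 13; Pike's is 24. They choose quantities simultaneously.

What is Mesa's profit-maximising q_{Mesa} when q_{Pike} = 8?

Mine Mesa's profit: π = q_{Mesa}(52 − 2q_{Mesa} − q_{Pike}) − 13q_{Mesa}.
∂π/∂q_{Mesa} = 39 − 4q_{Mesa} − q_{Pike} = 0 ⇒ q_{Mesa} = 9.75 − 0.25q_{Pike}.
At q_{Pike} = 8: q_{Mesa} = 9.75 − 0.25·8 = 7.75.

7.75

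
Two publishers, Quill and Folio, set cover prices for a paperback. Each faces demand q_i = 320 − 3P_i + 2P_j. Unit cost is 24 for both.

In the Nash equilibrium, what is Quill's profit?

16428

Quill's profit: π = (P_{Quill} − 24)(320 − 3P_{Quill} + 2P_{Folio}).
∂π/∂P_{Quill} = 392 − 6P_{Quill} + 2P_{Folio} = 0 ⇒ P_{Quill} = 196/3 + (1/3)P_{Folio}.
By symmetry P_{Folio} = P_{Quill}; substituting into the reaction function, (2/3)P_{Quill} = 196/3 and P_{Quill} = 98.
q_{Quill} = 320 − 3·98 + 2·98 = 222.
Profit = (98 − 24)·222 = 16428.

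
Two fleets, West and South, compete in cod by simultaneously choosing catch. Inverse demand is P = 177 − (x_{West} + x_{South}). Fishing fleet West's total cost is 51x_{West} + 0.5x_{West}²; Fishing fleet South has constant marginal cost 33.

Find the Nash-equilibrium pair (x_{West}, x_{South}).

Fishing fleet West's profit: π = x_{West}(177 − (x_{West} + x_{South})) − 51x_{West} − 0.5x_{West}².
∂π/∂x_{West} = 126 − 3x_{West} − x_{South} = 0, so x_{West} = 42 − (1/3)x_{South}.
For South: ∂π/∂x_{South} = 144 − 2x_{South} − x_{West} = 0 ⇒ x_{South} = 72 − 0.5x_{West}.
Plugging x_{South} into West's best response: x_{West} = 42 − (1/3)(72 − 0.5x_{West}) ⇒ (5/6)x_{West} = 18, so x_{West} = 21.6.
Then x_{South} = 72 − 0.5·21.6 = 61.2.

21.6, 61.2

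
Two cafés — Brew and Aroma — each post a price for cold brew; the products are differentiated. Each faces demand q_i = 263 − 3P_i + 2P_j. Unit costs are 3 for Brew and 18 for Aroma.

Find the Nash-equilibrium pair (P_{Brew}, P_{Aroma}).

70.8125, 76.4375

Brew's profit: π = (P_{Brew} − 3)(263 − 3P_{Brew} + 2P_{Aroma}).
∂π/∂P_{Brew} = 272 − 6P_{Brew} + 2P_{Aroma} = 0 ⇒ P_{Brew} = 136/3 + (1/3)P_{Aroma}.
Similarly P_{Aroma} = 317/6 + (1/3)P_{Brew}.
Plugging P_{Aroma} into Brew's best response: P_{Brew} = 136/3 + (1/3)(317/6 + (1/3)P_{Brew}) ⇒ (8/9)P_{Brew} = 1133/18, so P_{Brew} = 70.8125.
Then P_{Aroma} = 317/6 + (1/3)·70.8125 = 76.4375.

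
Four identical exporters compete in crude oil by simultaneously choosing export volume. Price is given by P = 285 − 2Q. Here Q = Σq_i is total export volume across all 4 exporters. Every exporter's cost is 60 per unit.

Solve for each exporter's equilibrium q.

22.5

A representative exporter's profit is π_i = q_i(285 − 2Q) − 60q_i, with Q = q_i + Σ_{j≠i} q_j.
First-order condition: 225 − 4q_i − 2Σ_{j≠i} q_j = 0.
With identical exporters, set every q_j = q: then 225 − 4q − 6q = 0, i.e. q = 225/10 = 22.5.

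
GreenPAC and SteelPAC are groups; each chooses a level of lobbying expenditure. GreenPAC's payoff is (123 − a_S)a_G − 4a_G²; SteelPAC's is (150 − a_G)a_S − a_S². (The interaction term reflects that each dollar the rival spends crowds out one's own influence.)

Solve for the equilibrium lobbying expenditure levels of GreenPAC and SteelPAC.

Expanding GreenPAC's payoff: 123a_G − a_Sa_G − 4a_G².
∂π/∂a_G = 123 − a_S − 8a_G = 0, so a_G = 15.375 − 0.125a_S.
Likewise for SteelPAC: a_S = 75 − 0.5a_G.
Plugging a_S into GreenPAC's best response: a_G = 15.375 − 0.125(75 − 0.5a_G) ⇒ 0.9375a_G = 6, so a_G = 6.4.
Then a_S = 75 − 0.5·6.4 = 71.8.

6.4, 71.8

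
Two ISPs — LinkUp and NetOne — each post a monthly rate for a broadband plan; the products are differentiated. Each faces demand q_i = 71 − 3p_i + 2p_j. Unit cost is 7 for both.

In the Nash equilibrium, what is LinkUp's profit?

LinkUp's profit: π = (p_{LinkUp} − 7)(71 − 3p_{LinkUp} + 2p_{NetOne}).
∂π/∂p_{LinkUp} = 92 − 6p_{LinkUp} + 2p_{NetOne} = 0 ⇒ p_{LinkUp} = 46/3 + (1/3)p_{NetOne}.
Setting p_{LinkUp} = p_{NetOne} in the reaction function: p_{LinkUp} = 46/3 + (1/3)p_{LinkUp}, so p_{LinkUp} = (46/3) / (2/3) = 23.
q_{LinkUp} = 71 − 3·23 + 2·23 = 48.
Profit = (23 − 7)·48 = 768.

768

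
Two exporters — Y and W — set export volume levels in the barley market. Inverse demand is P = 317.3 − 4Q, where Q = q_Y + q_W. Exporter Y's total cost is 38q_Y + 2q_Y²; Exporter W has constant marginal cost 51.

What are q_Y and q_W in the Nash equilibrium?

Exporter Y's profit: π = q_Y(317.3 − 4(q_Y + q_W)) − 38q_Y − 2q_Y².
∂π/∂q_Y = 279.3 − 12q_Y − 4q_W = 0, so q_Y = 23.275 − (1/3)q_W.
For W: ∂π/∂q_W = 266.3 − 8q_W − 4q_Y = 0 ⇒ q_W = 33.2875 − 0.5q_Y.
Solving the two reaction functions simultaneously: (1 − (−1/3)(−0.5))q_Y = 23.275 − (1/3)·33.2875, so (5/6)q_Y = 2923/240 and q_Y = 14.615.
Then q_W = 33.2875 − 0.5·14.615 = 25.98.

14.615, 25.98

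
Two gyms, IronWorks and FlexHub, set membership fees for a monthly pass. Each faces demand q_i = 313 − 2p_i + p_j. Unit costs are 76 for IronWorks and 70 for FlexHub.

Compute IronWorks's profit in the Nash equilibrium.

12230.48

IronWorks's profit: π = (p_{IronWorks} − 76)(313 − 2p_{IronWorks} + p_{FlexHub}).
∂π/∂p_{IronWorks} = 465 − 4p_{IronWorks} + p_{FlexHub} = 0 ⇒ p_{IronWorks} = 116.25 + 0.25p_{FlexHub}.
Similarly p_{FlexHub} = 113.25 + 0.25p_{IronWorks}.
Plugging p_{FlexHub} into IronWorks's best response: p_{IronWorks} = 116.25 + 0.25(113.25 + 0.25p_{IronWorks}) ⇒ 0.9375p_{IronWorks} = 144.5625, so p_{IronWorks} = 154.2.
Then p_{FlexHub} = 113.25 + 0.25·154.2 = 151.8.
q_{IronWorks} = 313 − 2·154.2 + 151.8 = 156.4.
Profit = (154.2 − 76)·156.4 = 12230.48.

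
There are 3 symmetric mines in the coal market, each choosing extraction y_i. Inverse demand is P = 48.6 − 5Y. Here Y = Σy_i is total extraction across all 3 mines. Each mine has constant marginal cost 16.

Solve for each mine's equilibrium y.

A representative mine's profit is π_i = y_i(48.6 − 5Y) − 16y_i, with Y = y_i + Σ_{j≠i} y_j.
First-order condition: 32.6 − 10y_i − 5Σ_{j≠i} y_j = 0.
With identical mines, set every y_j = y: then 32.6 − 10y − 10y = 0, i.e. y = 32.6/20 = 1.63.

1.63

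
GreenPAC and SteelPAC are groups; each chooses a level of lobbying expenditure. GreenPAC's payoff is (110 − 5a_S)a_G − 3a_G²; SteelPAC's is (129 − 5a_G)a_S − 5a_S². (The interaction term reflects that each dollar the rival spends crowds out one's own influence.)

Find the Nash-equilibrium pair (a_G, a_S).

Expanding GreenPAC's payoff: 110a_G − 5a_Sa_G − 3a_G².
∂π/∂a_G = 110 − 5a_S − 6a_G = 0, so a_G = 55/3 − (5/6)a_S.
Likewise for SteelPAC: a_S = 12.9 − 0.5a_G.
Plugging a_S into GreenPAC's best response: a_G = 55/3 − (5/6)(12.9 − 0.5a_G) ⇒ (7/12)a_G = 91/12, so a_G = 13.
Then a_S = 12.9 − 0.5·13 = 6.4.

13, 6.4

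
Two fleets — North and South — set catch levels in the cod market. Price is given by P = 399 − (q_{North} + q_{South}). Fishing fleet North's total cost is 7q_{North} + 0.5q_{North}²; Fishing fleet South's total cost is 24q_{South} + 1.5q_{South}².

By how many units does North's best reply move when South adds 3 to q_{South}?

Fishing fleet North's profit: π = q_{North}(399 − (q_{North} + q_{South})) − 7q_{North} − 0.5q_{North}².
∂π/∂q_{North} = 392 − 3q_{North} − q_{South} = 0, so q_{North} = 392/3 − (1/3)q_{South}.
The reaction-function slope is −1/3, so a 3-unit rise in q_{South} moves q_{North} by −1/3 × 3 = −1. North's best response falls — the actions are strategic substitutes.

-1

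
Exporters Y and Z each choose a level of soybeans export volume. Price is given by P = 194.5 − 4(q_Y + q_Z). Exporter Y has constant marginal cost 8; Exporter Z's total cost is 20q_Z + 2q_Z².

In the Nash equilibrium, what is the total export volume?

Exporter Y's profit: π = q_Y(194.5 − 4(q_Y + q_Z)) − 8q_Y.
∂π/∂q_Y = 186.5 − 8q_Y − 4q_Z = 0, so q_Y = 23.3125 − 0.5q_Z.
For Z: ∂π/∂q_Z = 174.5 − 12q_Z − 4q_Y = 0 ⇒ q_Z = 349/24 − (1/3)q_Y.
Substituting the second reaction function into the first: q_Y = 23.3125 − 0.5(349/24 − (1/3)q_Y), which gives (5/6)q_Y = 385/24 ⇒ q_Y = 19.25.
Then q_Z = 349/24 − (1/3)·19.25 = 8.125.
Total export volume: 19.25 + 8.125 = 27.375.

27.375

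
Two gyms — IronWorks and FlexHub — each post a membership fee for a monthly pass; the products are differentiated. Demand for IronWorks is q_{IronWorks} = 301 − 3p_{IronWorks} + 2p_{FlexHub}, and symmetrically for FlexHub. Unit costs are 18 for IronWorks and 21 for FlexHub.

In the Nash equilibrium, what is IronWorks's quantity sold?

IronWorks's profit: π = (p_{IronWorks} − 18)(301 − 3p_{IronWorks} + 2p_{FlexHub}).
∂π/∂p_{IronWorks} = 355 − 6p_{IronWorks} + 2p_{FlexHub} = 0 ⇒ p_{IronWorks} = 355/6 + (1/3)p_{FlexHub}.
Similarly p_{FlexHub} = 182/3 + (1/3)p_{IronWorks}.
Substituting the second reaction function into the first: p_{IronWorks} = 355/6 + (1/3)(182/3 + (1/3)p_{IronWorks}), which gives (8/9)p_{IronWorks} = 1429/18 ⇒ p_{IronWorks} = 89.3125.
Then p_{FlexHub} = 182/3 + (1/3)·89.3125 = 90.4375.
q_{IronWorks} = 301 − 3·89.3125 + 2·90.4375 = 213.9375.

213.9375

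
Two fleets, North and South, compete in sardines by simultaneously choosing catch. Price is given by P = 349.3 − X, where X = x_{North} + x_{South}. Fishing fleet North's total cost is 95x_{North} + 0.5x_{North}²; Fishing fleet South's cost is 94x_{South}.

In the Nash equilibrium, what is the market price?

196.32

Fishing fleet North's profit: π = x_{North}(349.3 − (x_{North} + x_{South})) − 95x_{North} − 0.5x_{North}².
∂π/∂x_{North} = 254.3 − 3x_{North} − x_{South} = 0, so x_{North} = 2543/30 − (1/3)x_{South}.
For South: ∂π/∂x_{South} = 255.3 − 2x_{South} − x_{North} = 0 ⇒ x_{South} = 127.65 − 0.5x_{North}.
Substituting the second reaction function into the first: x_{North} = 2543/30 − (1/3)(127.65 − 0.5x_{North}), which gives (5/6)x_{North} = 2533/60 ⇒ x_{North} = 50.66.
Then x_{South} = 127.65 − 0.5·50.66 = 102.32.
Equilibrium price: P = 349.3 − 152.98 = 196.32.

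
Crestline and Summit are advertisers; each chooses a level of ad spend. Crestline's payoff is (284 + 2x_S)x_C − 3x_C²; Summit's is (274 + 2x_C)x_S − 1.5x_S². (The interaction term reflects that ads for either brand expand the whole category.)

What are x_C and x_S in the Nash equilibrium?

100, 158

Expanding Crestline's payoff: 284x_C + 2x_Sx_C − 3x_C².
∂π/∂x_C = 284 + 2x_S − 6x_C = 0, so x_C = 142/3 + (1/3)x_S.
Likewise for Summit: x_S = 274/3 + (2/3)x_C.
Solving the two reaction functions simultaneously: (1 − (1/3)(2/3))x_C = 142/3 + (1/3)·(274/3), so (7/9)x_C = 700/9 and x_C = 100.
Then x_S = 274/3 + (2/3)·100 = 158.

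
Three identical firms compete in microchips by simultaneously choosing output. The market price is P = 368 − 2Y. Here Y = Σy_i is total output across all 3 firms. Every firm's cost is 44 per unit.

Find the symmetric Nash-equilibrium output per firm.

40.5

A representative firm's profit is π_i = y_i(368 − 2Y) − 44y_i, with Y = y_i + Σ_{j≠i} y_j.
First-order condition: 324 − 4y_i − 2Σ_{j≠i} y_j = 0.
With identical firms, set every y_j = y: then 324 − 4y − 4y = 0, i.e. y = 324/8 = 40.5.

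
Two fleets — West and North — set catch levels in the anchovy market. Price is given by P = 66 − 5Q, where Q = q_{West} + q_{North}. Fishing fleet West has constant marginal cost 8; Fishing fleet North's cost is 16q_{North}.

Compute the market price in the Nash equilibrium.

Fishing fleet West's profit: π = q_{West}(66 − 5(q_{West} + q_{North})) − 8q_{West}.
∂π/∂q_{West} = 58 − 10q_{West} − 5q_{North} = 0, so q_{West} = 5.8 − 0.5q_{North}.
By the same steps for North: q_{North} = 5 − 0.5q_{West}.
Solving the two reaction functions simultaneously: (1 − (−0.5)(−0.5))q_{West} = 5.8 − 0.5·5, so 0.75q_{West} = 3.3 and q_{West} = 4.4.
Then q_{North} = 5 − 0.5·4.4 = 2.8.
Equilibrium price: P = 66 − 5·7.2 = 30.

30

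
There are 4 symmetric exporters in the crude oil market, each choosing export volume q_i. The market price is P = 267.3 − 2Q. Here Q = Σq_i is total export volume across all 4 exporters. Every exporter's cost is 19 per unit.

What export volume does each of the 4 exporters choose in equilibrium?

A representative exporter's profit is π_i = q_i(267.3 − 2Q) − 19q_i, with Q = q_i + Σ_{j≠i} q_j.
First-order condition: 248.3 − 4q_i − 2Σ_{j≠i} q_j = 0.
With identical exporters, set every q_j = q: then 248.3 − 4q − 6q = 0, i.e. q = 248.3/10 = 24.83.

24.83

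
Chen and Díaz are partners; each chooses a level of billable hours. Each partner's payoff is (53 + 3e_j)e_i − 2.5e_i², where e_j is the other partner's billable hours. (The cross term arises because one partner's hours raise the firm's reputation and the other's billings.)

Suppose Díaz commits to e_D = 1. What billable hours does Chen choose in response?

Chen's payoff is (53 + 3e_D)e_C − 2.5e_C².
∂π/∂e_C = 53 + 3e_D − 5e_C = 0, so e_C = 10.6 + 0.6e_D.
At e_D = 1: e_C = 10.6 + 0.6·1 = 11.2.

11.2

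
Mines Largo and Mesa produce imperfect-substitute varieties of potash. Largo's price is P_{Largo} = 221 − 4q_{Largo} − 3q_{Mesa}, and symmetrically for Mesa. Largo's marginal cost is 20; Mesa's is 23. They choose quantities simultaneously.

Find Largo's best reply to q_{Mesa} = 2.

Mine Largo's profit: π = q_{Largo}(221 − 4q_{Largo} − 3q_{Mesa}) − 20q_{Largo}.
∂π/∂q_{Largo} = 201 − 8q_{Largo} − 3q_{Mesa} = 0 ⇒ q_{Largo} = 25.125 − 0.375q_{Mesa}.
At q_{Mesa} = 2: q_{Largo} = 25.125 − 0.375·2 = 24.375.

24.375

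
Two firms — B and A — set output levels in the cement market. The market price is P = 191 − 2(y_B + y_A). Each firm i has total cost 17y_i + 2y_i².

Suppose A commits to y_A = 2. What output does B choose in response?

Firm B's profit: π = y_B(191 − 2(y_B + y_A)) − 17y_B − 2y_B².
∂π/∂y_B = 174 − 8y_B − 2y_A = 0, so y_B = 21.75 − 0.25y_A.
At y_A = 2: y_B = 21.75 − 0.25·2 = 21.25.

21.25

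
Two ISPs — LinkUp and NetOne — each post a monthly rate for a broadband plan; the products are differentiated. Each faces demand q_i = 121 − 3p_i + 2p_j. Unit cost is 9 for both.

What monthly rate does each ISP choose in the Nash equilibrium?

LinkUp's profit: π = (p_{LinkUp} − 9)(121 − 3p_{LinkUp} + 2p_{NetOne}).
∂π/∂p_{LinkUp} = 148 − 6p_{LinkUp} + 2p_{NetOne} = 0 ⇒ p_{LinkUp} = 74/3 + (1/3)p_{NetOne}.
Setting p_{LinkUp} = p_{NetOne} in the reaction function: p_{LinkUp} = 74/3 + (1/3)p_{LinkUp}, so p_{LinkUp} = (74/3) / (2/3) = 37.

37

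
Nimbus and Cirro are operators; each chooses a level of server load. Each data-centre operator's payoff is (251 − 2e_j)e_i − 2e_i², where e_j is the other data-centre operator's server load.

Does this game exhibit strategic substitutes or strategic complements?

Nimbus's payoff is (251 − 2e_C)e_N − 2e_N².
∂π/∂e_N = 251 − 2e_C − 4e_N = 0, so e_N = 62.75 − 0.5e_C.
The best-response slope de_N/de_C = −0.5 < 0: the reaction function is downward-sloping, so the choices are strategic substitutes.

strategic substitutes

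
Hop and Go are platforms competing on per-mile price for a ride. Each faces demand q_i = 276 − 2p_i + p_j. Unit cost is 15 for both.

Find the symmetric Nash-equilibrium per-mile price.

Hop's profit: π = (p_{Hop} − 15)(276 − 2p_{Hop} + p_{Go}).
∂π/∂p_{Hop} = 306 − 4p_{Hop} + p_{Go} = 0 ⇒ p_{Hop} = 76.5 + 0.25p_{Go}.
The game is symmetric, so in equilibrium p_{Go} = p_{Hop}: the reaction function gives 0.75p_{Hop} = 76.5, hence p_{Hop} = 102.

102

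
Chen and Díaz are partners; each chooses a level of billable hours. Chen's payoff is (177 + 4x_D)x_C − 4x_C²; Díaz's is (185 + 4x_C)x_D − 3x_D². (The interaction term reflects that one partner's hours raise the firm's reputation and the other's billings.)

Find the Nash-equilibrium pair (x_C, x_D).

Expanding Chen's payoff: 177x_C + 4x_Dx_C − 4x_C².
∂π/∂x_C = 177 + 4x_D − 8x_C = 0, so x_C = 22.125 + 0.5x_D.
Likewise for Díaz: x_D = 185/6 + (2/3)x_C.
Solving the two reaction functions simultaneously: (1 − (0.5)(2/3))x_C = 22.125 + 0.5·(185/6), so (2/3)x_C = 901/24 and x_C = 56.3125.
Then x_D = 185/6 + (2/3)·56.3125 = 68.375.

56.3125, 68.375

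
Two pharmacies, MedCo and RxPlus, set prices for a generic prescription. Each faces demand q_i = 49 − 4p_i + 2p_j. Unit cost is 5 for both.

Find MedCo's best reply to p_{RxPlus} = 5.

MedCo's profit: π = (p_{MedCo} − 5)(49 − 4p_{MedCo} + 2p_{RxPlus}).
∂π/∂p_{MedCo} = 69 − 8p_{MedCo} + 2p_{RxPlus} = 0 ⇒ p_{MedCo} = 8.625 + 0.25p_{RxPlus}.
At p_{RxPlus} = 5: p_{MedCo} = 8.625 + 0.25·5 = 9.875.

9.875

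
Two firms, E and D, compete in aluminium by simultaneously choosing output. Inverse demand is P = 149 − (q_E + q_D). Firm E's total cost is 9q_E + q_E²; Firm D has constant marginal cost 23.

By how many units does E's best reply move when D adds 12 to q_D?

Firm E's profit: π = q_E(149 − (q_E + q_D)) − 9q_E − q_E².
∂π/∂q_E = 140 − 4q_E − q_D = 0, so q_E = 35 − 0.25q_D.
The reaction-function slope is −0.25, so a 12-unit rise in q_D moves q_E by −0.25 × 12 = −3. E's best response falls — the actions are strategic substitutes.

-3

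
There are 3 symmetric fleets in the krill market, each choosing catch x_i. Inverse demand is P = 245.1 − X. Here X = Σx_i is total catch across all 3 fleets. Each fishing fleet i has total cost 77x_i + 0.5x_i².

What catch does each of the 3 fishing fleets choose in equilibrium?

A representative fishing fleet's profit is π_i = x_i(245.1 − X) − 77x_i − 0.5x_i², with X = x_i + Σ_{j≠i} x_j.
First-order condition: 168.1 − 3x_i − Σ_{j≠i} x_j = 0.
In a symmetric equilibrium every fishing fleet chooses the same x, so Σ_{j≠i} x_j = 2x. The condition becomes 168.1 − 5x = 0, giving x = 168.1/5 = 33.62.

33.62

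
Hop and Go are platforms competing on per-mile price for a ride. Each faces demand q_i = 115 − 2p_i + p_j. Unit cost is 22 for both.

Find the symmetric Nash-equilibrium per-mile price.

53

Hop's profit: π = (p_{Hop} − 22)(115 − 2p_{Hop} + p_{Go}).
∂π/∂p_{Hop} = 159 − 4p_{Hop} + p_{Go} = 0 ⇒ p_{Hop} = 39.75 + 0.25p_{Go}.
The game is symmetric, so in equilibrium p_{Go} = p_{Hop}: the reaction function gives 0.75p_{Hop} = 39.75, hence p_{Hop} = 53.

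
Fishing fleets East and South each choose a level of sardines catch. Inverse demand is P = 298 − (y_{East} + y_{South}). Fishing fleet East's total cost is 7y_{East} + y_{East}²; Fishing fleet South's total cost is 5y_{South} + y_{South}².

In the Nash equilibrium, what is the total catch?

116.8

Fishing fleet East's profit: π = y_{East}(298 − (y_{East} + y_{South})) − 7y_{East} − y_{East}².
∂π/∂y_{East} = 291 − 4y_{East} − y_{South} = 0, so y_{East} = 72.75 − 0.25y_{South}.
By the same steps for South: y_{South} = 73.25 − 0.25y_{East}.
Substituting the second reaction function into the first: y_{East} = 72.75 − 0.25(73.25 − 0.25y_{East}), which gives 0.9375y_{East} = 54.4375 ⇒ y_{East} = 871/15.
Then y_{South} = 73.25 − 0.25·(871/15) = 881/15.
Total catch: 871/15 + 881/15 = 116.8.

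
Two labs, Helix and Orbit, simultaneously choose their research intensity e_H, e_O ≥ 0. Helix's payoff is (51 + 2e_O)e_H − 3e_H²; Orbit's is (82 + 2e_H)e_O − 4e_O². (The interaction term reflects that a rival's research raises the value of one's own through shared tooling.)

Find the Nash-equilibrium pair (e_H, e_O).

Expanding Helix's payoff: 51e_H + 2e_Oe_H − 3e_H².
∂π/∂e_H = 51 + 2e_O − 6e_H = 0, so e_H = 8.5 + (1/3)e_O.
Likewise for Orbit: e_O = 10.25 + 0.25e_H.
Plugging e_O into Helix's best response: e_H = 8.5 + (1/3)(10.25 + 0.25e_H) ⇒ (11/12)e_H = 143/12, so e_H = 13.
Then e_O = 10.25 + 0.25·13 = 13.5.

13, 13.5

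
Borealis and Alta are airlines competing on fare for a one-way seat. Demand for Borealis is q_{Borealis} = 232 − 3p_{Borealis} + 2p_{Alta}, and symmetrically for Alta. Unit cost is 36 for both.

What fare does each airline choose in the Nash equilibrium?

85

Borealis's profit: π = (p_{Borealis} − 36)(232 − 3p_{Borealis} + 2p_{Alta}).
∂π/∂p_{Borealis} = 340 − 6p_{Borealis} + 2p_{Alta} = 0 ⇒ p_{Borealis} = 170/3 + (1/3)p_{Alta}.
By symmetry p_{Alta} = p_{Borealis}; substituting into the reaction function, (2/3)p_{Borealis} = 170/3 and p_{Borealis} = 85.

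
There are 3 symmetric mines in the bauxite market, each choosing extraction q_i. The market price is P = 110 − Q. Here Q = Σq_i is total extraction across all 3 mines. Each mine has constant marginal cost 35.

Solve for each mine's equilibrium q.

18.75

A representative mine's profit is π_i = q_i(110 − Q) − 35q_i, with Q = q_i + Σ_{j≠i} q_j.
First-order condition: 75 − 2q_i − Σ_{j≠i} q_j = 0.
Imposing symmetry (q_j = q for all j) turns Σ_{j≠i} q_j into 2q, so 75 = 4q and q = 18.75.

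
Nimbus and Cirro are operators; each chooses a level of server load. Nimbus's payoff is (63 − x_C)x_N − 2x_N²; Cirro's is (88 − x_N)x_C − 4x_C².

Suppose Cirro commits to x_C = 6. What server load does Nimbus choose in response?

Expanding Nimbus's payoff: 63x_N − x_Cx_N − 2x_N².
∂π/∂x_N = 63 − x_C − 4x_N = 0, so x_N = 15.75 − 0.25x_C.
At x_C = 6: x_N = 15.75 − 0.25·6 = 14.25.

14.25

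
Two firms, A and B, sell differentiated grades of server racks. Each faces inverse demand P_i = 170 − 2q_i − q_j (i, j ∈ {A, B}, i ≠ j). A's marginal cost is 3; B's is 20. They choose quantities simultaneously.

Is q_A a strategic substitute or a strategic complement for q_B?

Firm A's profit: π = q_A(170 − 2q_A − q_B) − 3q_A.
∂π/∂q_A = 167 − 4q_A − q_B = 0 ⇒ q_A = 41.75 − 0.25q_B.
The best-response slope dq_A/dq_B = −0.25 < 0: the reaction function is downward-sloping, so the choices are strategic substitutes.

strategic substitutes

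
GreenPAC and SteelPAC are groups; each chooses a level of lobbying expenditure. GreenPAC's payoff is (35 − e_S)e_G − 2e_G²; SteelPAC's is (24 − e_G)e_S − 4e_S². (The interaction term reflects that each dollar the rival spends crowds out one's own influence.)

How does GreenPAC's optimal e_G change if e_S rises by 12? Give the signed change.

Expanding GreenPAC's payoff: 35e_G − e_Se_G − 2e_G².
∂π/∂e_G = 35 − e_S − 4e_G = 0, so e_G = 8.75 − 0.25e_S.
The reaction-function slope is −0.25, so a 12-unit rise in e_S moves e_G by −0.25 × 12 = −3. GreenPAC's best response falls — the actions are strategic substitutes.

-3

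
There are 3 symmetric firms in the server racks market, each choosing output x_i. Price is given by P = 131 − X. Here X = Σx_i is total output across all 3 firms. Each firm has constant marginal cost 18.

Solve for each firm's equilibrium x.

A representative firm's profit is π_i = x_i(131 − X) − 18x_i, with X = x_i + Σ_{j≠i} x_j.
First-order condition: 113 − 2x_i − Σ_{j≠i} x_j = 0.
With identical firms, set every x_j = x: then 113 − 2x − 2x = 0, i.e. x = 113/4 = 28.25.

28.25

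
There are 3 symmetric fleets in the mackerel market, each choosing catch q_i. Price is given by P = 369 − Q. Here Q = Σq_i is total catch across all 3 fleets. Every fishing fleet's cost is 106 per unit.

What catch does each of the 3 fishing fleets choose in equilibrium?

A representative fishing fleet's profit is π_i = q_i(369 − Q) − 106q_i, with Q = q_i + Σ_{j≠i} q_j.
First-order condition: 263 − 2q_i − Σ_{j≠i} q_j = 0.
Imposing symmetry (q_j = q for all j) turns Σ_{j≠i} q_j into 2q, so 263 = 4q and q = 65.75.

65.75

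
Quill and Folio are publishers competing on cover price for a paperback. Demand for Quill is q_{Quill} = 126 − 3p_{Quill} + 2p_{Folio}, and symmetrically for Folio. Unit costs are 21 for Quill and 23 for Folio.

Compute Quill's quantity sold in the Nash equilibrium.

Quill's profit: π = (p_{Quill} − 21)(126 − 3p_{Quill} + 2p_{Folio}).
∂π/∂p_{Quill} = 189 − 6p_{Quill} + 2p_{Folio} = 0 ⇒ p_{Quill} = 31.5 + (1/3)p_{Folio}.
Similarly p_{Folio} = 32.5 + (1/3)p_{Quill}.
Plugging p_{Folio} into Quill's best response: p_{Quill} = 31.5 + (1/3)(32.5 + (1/3)p_{Quill}) ⇒ (8/9)p_{Quill} = 127/3, so p_{Quill} = 47.625.
Then p_{Folio} = 32.5 + (1/3)·47.625 = 48.375.
q_{Quill} = 126 − 3·47.625 + 2·48.375 = 79.875.

79.875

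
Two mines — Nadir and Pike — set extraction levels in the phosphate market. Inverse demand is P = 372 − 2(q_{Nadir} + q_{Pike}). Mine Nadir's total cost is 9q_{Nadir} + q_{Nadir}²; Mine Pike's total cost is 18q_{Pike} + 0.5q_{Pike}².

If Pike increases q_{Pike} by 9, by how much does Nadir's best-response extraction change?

Mine Nadir's profit: π = q_{Nadir}(372 − 2(q_{Nadir} + q_{Pike})) − 9q_{Nadir} − q_{Nadir}².
∂π/∂q_{Nadir} = 363 − 6q_{Nadir} − 2q_{Pike} = 0, so q_{Nadir} = 60.5 − (1/3)q_{Pike}.
The reaction-function slope is −1/3, so a 9-unit rise in q_{Pike} moves q_{Nadir} by −1/3 × 9 = −3. Nadir's best response falls — the actions are strategic substitutes.

-3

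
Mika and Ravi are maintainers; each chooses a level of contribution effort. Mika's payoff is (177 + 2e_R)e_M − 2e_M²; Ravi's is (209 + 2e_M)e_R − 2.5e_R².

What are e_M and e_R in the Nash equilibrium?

81.4375, 74.375

Expanding Mika's payoff: 177e_M + 2e_Re_M − 2e_M².
∂π/∂e_M = 177 + 2e_R − 4e_M = 0, so e_M = 44.25 + 0.5e_R.
Likewise for Ravi: e_R = 41.8 + 0.4e_M.
Plugging e_R into Mika's best response: e_M = 44.25 + 0.5(41.8 + 0.4e_M) ⇒ 0.8e_M = 65.15, so e_M = 81.4375.
Then e_R = 41.8 + 0.4·81.4375 = 74.375.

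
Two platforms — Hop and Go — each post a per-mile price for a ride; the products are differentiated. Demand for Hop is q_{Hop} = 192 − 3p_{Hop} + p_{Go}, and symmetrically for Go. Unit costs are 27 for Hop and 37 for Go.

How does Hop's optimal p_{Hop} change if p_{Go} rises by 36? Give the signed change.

Hop's profit: π = (p_{Hop} − 27)(192 − 3p_{Hop} + p_{Go}).
∂π/∂p_{Hop} = 273 − 6p_{Hop} + p_{Go} = 0 ⇒ p_{Hop} = 45.5 + (1/6)p_{Go}.
The reaction-function slope is 1/6, so a 36-unit rise in p_{Go} moves p_{Hop} by 1/6 × 36 = 6. Hop's best response rises — the actions are strategic complements.

6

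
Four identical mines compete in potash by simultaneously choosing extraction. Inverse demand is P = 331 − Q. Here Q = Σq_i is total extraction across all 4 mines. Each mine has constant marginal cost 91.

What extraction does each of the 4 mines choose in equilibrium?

48

A representative mine's profit is π_i = q_i(331 − Q) − 91q_i, with Q = q_i + Σ_{j≠i} q_j.
First-order condition: 240 − 2q_i − Σ_{j≠i} q_j = 0.
In a symmetric equilibrium every mine chooses the same q, so Σ_{j≠i} q_j = 3q. The condition becomes 240 − 5q = 0, giving q = 240/5 = 48.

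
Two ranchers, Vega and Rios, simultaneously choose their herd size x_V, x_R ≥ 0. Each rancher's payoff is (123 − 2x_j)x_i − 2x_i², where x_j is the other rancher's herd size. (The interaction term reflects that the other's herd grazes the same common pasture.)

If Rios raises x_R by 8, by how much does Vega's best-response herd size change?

-4

Vega's payoff is (123 − 2x_R)x_V − 2x_V².
∂π/∂x_V = 123 − 2x_R − 4x_V = 0, so x_V = 30.75 − 0.5x_R.
The reaction-function slope is −0.5, so an 8-unit rise in x_R moves x_V by −0.5 × 8 = −4. Vega's best response falls — the actions are strategic substitutes.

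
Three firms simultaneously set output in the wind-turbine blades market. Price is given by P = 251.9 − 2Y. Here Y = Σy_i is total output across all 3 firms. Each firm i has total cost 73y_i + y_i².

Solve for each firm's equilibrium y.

17.89

A representative firm's profit is π_i = y_i(251.9 − 2Y) − 73y_i − y_i², with Y = y_i + Σ_{j≠i} y_j.
First-order condition: 178.9 − 6y_i − 2Σ_{j≠i} y_j = 0.
With identical firms, set every y_j = y: then 178.9 − 6y − 4y = 0, i.e. y = 178.9/10 = 17.89.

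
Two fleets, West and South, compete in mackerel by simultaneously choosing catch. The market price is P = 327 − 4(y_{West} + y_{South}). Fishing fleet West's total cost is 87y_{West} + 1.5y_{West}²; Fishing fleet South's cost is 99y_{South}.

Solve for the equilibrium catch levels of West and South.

Fishing fleet West's profit: π = y_{West}(327 − 4(y_{West} + y_{South})) − 87y_{West} − 1.5y_{West}².
∂π/∂y_{West} = 240 − 11y_{West} − 4y_{South} = 0, so y_{West} = 240/11 − (4/11)y_{South}.
For South: ∂π/∂y_{South} = 228 − 8y_{South} − 4y_{West} = 0 ⇒ y_{South} = 28.5 − 0.5y_{West}.
Plugging y_{South} into West's best response: y_{West} = 240/11 − (4/11)(28.5 − 0.5y_{West}) ⇒ (9/11)y_{West} = 126/11, so y_{West} = 14.
Then y_{South} = 28.5 − 0.5·14 = 21.5.

14, 21.5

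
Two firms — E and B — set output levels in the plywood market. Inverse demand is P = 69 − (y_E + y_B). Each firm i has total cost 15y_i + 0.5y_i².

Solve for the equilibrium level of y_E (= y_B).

Firm E's profit: π = y_E(69 − (y_E + y_B)) − 15y_E − 0.5y_E².
∂π/∂y_E = 54 − 3y_E − y_B = 0, so y_E = 18 − (1/3)y_B.
By symmetry y_B = y_E; substituting into the reaction function, (4/3)y_E = 18 and y_E = 13.5.

13.5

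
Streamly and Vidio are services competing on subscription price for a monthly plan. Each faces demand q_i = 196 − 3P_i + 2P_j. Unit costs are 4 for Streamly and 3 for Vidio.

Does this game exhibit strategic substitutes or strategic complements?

Streamly's profit: π = (P_{Streamly} − 4)(196 − 3P_{Streamly} + 2P_{Vidio}).
∂π/∂P_{Streamly} = 208 − 6P_{Streamly} + 2P_{Vidio} = 0 ⇒ P_{Streamly} = 104/3 + (1/3)P_{Vidio}.
The best-response slope dP_{Streamly}/dP_{Vidio} = 1/3 > 0: the reaction function is upward-sloping, so the choices are strategic complements.

strategic complements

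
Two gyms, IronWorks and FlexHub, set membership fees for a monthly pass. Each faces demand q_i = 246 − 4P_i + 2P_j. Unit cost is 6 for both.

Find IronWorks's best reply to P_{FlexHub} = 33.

IronWorks's profit: π = (P_{IronWorks} − 6)(246 − 4P_{IronWorks} + 2P_{FlexHub}).
∂π/∂P_{IronWorks} = 270 − 8P_{IronWorks} + 2P_{FlexHub} = 0 ⇒ P_{IronWorks} = 33.75 + 0.25P_{FlexHub}.
At P_{FlexHub} = 33: P_{IronWorks} = 33.75 + 0.25·33 = 42.

42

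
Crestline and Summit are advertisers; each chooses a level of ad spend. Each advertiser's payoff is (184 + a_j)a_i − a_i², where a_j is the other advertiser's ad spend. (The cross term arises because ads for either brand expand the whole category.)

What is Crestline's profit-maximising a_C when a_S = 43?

113.5

Crestline's payoff is (184 + a_S)a_C − a_C².
∂π/∂a_C = 184 + a_S − 2a_C = 0, so a_C = 92 + 0.5a_S.
At a_S = 43: a_C = 92 + 0.5·43 = 113.5.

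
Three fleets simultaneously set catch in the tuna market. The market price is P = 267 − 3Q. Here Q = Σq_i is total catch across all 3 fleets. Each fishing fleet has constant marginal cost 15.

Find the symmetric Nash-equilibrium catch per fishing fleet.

21

A representative fishing fleet's profit is π_i = q_i(267 − 3Q) − 15q_i, with Q = q_i + Σ_{j≠i} q_j.
First-order condition: 252 − 6q_i − 3Σ_{j≠i} q_j = 0.
Imposing symmetry (q_j = q for all j) turns Σ_{j≠i} q_j into 2q, so 252 = 12q and q = 21.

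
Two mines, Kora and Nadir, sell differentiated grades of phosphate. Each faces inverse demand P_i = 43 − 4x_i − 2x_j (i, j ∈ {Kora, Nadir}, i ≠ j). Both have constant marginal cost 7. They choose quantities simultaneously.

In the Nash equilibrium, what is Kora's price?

Mine Kora's profit: π = x_{Kora}(43 − 4x_{Kora} − 2x_{Nadir}) − 7x_{Kora}.
∂π/∂x_{Kora} = 36 − 8x_{Kora} − 2x_{Nadir} = 0 ⇒ x_{Kora} = 4.5 − 0.25x_{Nadir}.
By symmetry x_{Nadir} = x_{Kora}; substituting into the reaction function, 1.25x_{Kora} = 4.5 and x_{Kora} = 3.6.
P_{Kora} = 43 − 4·3.6 − 2·3.6 = 21.4.

21.4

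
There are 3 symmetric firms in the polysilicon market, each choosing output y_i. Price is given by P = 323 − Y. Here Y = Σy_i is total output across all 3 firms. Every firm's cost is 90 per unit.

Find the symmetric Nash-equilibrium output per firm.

A representative firm's profit is π_i = y_i(323 − Y) − 90y_i, with Y = y_i + Σ_{j≠i} y_j.
First-order condition: 233 − 2y_i − Σ_{j≠i} y_j = 0.
With identical firms, set every y_j = y: then 233 − 2y − 2y = 0, i.e. y = 233/4 = 58.25.

58.25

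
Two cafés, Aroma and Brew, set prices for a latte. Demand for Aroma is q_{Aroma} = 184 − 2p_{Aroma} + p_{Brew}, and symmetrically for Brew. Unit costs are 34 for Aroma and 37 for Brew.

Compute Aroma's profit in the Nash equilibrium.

5080.32

Aroma's profit: π = (p_{Aroma} − 34)(184 − 2p_{Aroma} + p_{Brew}).
∂π/∂p_{Aroma} = 252 − 4p_{Aroma} + p_{Brew} = 0 ⇒ p_{Aroma} = 63 + 0.25p_{Brew}.
Similarly p_{Brew} = 64.5 + 0.25p_{Aroma}.
Plugging p_{Brew} into Aroma's best response: p_{Aroma} = 63 + 0.25(64.5 + 0.25p_{Aroma}) ⇒ 0.9375p_{Aroma} = 79.125, so p_{Aroma} = 84.4.
Then p_{Brew} = 64.5 + 0.25·84.4 = 85.6.
q_{Aroma} = 184 − 2·84.4 + 85.6 = 100.8.
Profit = (84.4 − 34)·100.8 = 5080.32.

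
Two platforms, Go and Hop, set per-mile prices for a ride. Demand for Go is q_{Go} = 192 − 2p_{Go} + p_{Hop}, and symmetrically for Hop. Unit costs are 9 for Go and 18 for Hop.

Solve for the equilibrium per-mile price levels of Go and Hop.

71.2, 74.8

Go's profit: π = (p_{Go} − 9)(192 − 2p_{Go} + p_{Hop}).
∂π/∂p_{Go} = 210 − 4p_{Go} + p_{Hop} = 0 ⇒ p_{Go} = 52.5 + 0.25p_{Hop}.
Similarly p_{Hop} = 57 + 0.25p_{Go}.
Plugging p_{Hop} into Go's best response: p_{Go} = 52.5 + 0.25(57 + 0.25p_{Go}) ⇒ 0.9375p_{Go} = 66.75, so p_{Go} = 71.2.
Then p_{Hop} = 57 + 0.25·71.2 = 74.8.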